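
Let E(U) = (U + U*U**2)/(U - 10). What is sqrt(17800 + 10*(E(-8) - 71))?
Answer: sqrt(156410)/3 ≈ 131.83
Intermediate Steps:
E(U) = (U + U**3)/(-10 + U)
sqrt(17800 + 10*(E(-8) - 71)) = sqrt(17800 + 10*((-8 + (-8)**3)/(-10 - 8) - 71)) = sqrt(17800 + 10*((-8 - 512)/(-18) - 71)) = sqrt(17800 + 10*(-1/18*(-520) - 71)) = sqrt(17800 + 10*(260/9 - 71)) = sqrt(17800 + 10*(-379/9)) = sqrt(17800 - 3790/9) = sqrt(156410/9) = sqrt(156410)/3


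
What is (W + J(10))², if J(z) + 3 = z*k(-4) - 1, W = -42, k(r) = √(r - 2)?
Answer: 1516 - 920*I*√6 ≈ 1516.0 - 2253.5*I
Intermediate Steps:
k(r) = √(-2 + r)
J(z) = -4 + I*z*√6 (J(z) = -3 + (z*√(-2 - 4) - 1) = -3 + (z*√(-6) - 1) = -3 + (z*(I*√6) - 1) = -3 + (I*z*√6 - 1) = -3 + (-1 + I*z*√6) = -4 + I*z*√6)
(W + J(10))² = (-42 + (-4 + I*10*√6))² = (-42 + (-4 + 10*I*√6))² = (-46 + 10*I*√6)²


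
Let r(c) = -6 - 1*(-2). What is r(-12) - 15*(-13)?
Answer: 191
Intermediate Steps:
r(c) = -4 (r(c) = -6 + 2 = -4)
r(-12) - 15*(-13) = -4 - 15*(-13) = -4 + 195 = 191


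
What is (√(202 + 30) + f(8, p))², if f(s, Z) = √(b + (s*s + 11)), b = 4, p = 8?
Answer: 311 + 4*√4582 ≈ 581.76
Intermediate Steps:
f(s, Z) = √(15 + s²) (f(s, Z) = √(4 + (s*s + 11)) = √(4 + (s² + 11)) = √(4 + (11 + s²)) = √(15 + s²))
(√(202 + 30) + f(8, p))² = (√(202 + 30) + √(15 + 8²))² = (√232 + √(15 + 64))² = (2*√58 + √79)² = (√79 + 2*√58)²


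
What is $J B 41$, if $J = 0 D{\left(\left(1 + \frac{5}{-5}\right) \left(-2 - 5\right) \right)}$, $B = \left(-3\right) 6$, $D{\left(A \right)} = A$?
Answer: $0$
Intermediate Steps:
$B = -18$
$J = 0$ ($J = 0 \left(1 + \frac{5}{-5}\right) \left(-2 - 5\right) = 0 \left(1 + 5 \left(- \frac{1}{5}\right)\right) \left(-7\right) = 0 \left(1 - 1\right) \left(-7\right) = 0 \cdot 0 \left(-7\right) = 0 \cdot 0 = 0$)
$J B 41 = 0 \left(\left(-18\right) 41\right) = 0 \left(-738\right) = 0$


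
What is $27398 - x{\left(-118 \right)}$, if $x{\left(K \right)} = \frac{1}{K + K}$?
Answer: $\frac{6465929}{236} \approx 27398.0$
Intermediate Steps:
$x{\left(K \right)} = \frac{1}{2 K}$
$27398 - x{\left(-118 \right)} = 27398 - \frac{1}{2 \left(-118\right)} = 27398 - \frac{1}{2} \left(- \frac{1}{118}\right) = 27398 - - \frac{1}{236} = 27398 + \frac{1}{236} = \frac{6465929}{236}$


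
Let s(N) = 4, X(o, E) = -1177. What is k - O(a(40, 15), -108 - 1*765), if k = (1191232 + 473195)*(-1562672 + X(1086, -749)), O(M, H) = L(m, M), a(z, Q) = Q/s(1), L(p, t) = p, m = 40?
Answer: -2602912499563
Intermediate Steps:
a(z, Q) = Q/4
O(M, H) = 40
k = -2602912499523 (k = (1191232 + 473195)*(-1562672 - 1177) = 1664427*(-1563849) = -2602912499523)
k - O(a(40, 15), -108 - 1*765) = -2602912499523 - 1*40 = -2602912499523 - 40 = -2602912499563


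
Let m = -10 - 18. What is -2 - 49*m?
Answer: 1370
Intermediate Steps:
m = -28
-2 - 49*m = -2 - 49*(-28) = -2 + 1372 = 1370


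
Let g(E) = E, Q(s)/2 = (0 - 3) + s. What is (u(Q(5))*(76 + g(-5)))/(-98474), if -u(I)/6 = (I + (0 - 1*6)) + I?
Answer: 426/49237 ≈ 0.0086520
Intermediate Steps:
Q(s) = -6 + 2*s (Q(s) = 2*((0 - 3) + s) = 2*(-3 + s) = -6 + 2*s)
u(I) = 36 - 12*I (u(I) = -6*((I + (0 - 1*6)) + I) = -6*((I + (0 - 6)) + I) = -6*((I - 6) + I) = -6*((-6 + I) + I) = -6*(-6 + 2*I) = 36 - 12*I)
(u(Q(5))*(76 + g(-5)))/(-98474) = ((36 - 12*(-6 + 2*5))*(76 - 5))/(-98474) = ((36 - 12*(-6 + 10))*71)*(-1/98474) = ((36 - 12*4)*71)*(-1/98474) = ((36 - 48)*71)*(-1/98474) = -12*71*(-1/98474) = -852*(-1/98474) = 426/49237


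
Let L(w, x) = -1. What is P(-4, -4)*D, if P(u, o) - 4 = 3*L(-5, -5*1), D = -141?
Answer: -141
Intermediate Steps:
P(u, o) = 1 (P(u, o) = 4 + 3*(-1) = 4 - 3 = 1)
P(-4, -4)*D = 1*(-141) = -141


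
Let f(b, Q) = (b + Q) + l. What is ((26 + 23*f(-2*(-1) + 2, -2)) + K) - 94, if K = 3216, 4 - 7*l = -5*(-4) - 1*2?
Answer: 3148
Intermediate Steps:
l = -2 (l = 4/7 - (-5*(-4) - 1*2)/7 = 4/7 - (20 - 2)/7 = 4/7 - ⅐*18 = 4/7 - 18/7 = -2)
f(b, Q) = -2 + Q + b (f(b, Q) = (b + Q) - 2 = (Q + b) - 2 = -2 + Q + b)
((26 + 23*f(-2*(-1) + 2, -2)) + K) - 94 = ((26 + 23*(-2 - 2 + (-2*(-1) + 2))) + 3216) - 94 = ((26 + 23*(-2 - 2 + (2 + 2))) + 3216) - 94 = ((26 + 23*(-2 - 2 + 4)) + 3216) - 94 = ((26 + 23*0) + 3216) - 94 = ((26 + 0) + 3216) - 94 = (26 + 3216) - 94 = 3242 - 94 = 3148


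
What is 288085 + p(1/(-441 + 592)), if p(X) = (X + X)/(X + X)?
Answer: 288086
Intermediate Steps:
p(X) = 1 (p(X) = (2*X)/((2*X)) = (2*X)*(1/(2*X)) = 1)
288085 + p(1/(-441 + 592)) = 288085 + 1 = 288086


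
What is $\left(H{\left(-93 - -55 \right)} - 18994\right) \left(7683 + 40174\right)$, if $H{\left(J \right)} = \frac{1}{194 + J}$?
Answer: $- \frac{141803305991}{156} \approx -9.09 \cdot 10^{8}$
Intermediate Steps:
$\left(H{\left(-93 - -55 \right)} - 18994\right) \left(7683 + 40174\right) = \left(\frac{1}{194 - 38} - 18994\right) \left(7683 + 40174\right) = \left(\frac{1}{194 + \left(-93 + 55\right)} - 18994\right) 47857 = \left(\frac{1}{194 - 38} - 18994\right) 47857 = \left(\frac{1}{156} - 18994\right) 47857 = \left(- \frac{2963063}{156}\right) 47857 = - \frac{141803305991}{156}$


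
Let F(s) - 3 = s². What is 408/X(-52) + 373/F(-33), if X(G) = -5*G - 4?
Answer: 16907/8736 ≈ 1.9353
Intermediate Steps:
F(s) = 3 + s²
X(G) = -4 - 5*G
408/X(-52) + 373/F(-33) = 408/(-4 - 5*(-52)) + 373/(3 + (-33)²) = 408/(-4 + 260) + 373/(3 + 1089) = 408/256 + 373/1092 = 408*(1/256) + 373*(1/1092) = 51/32 + 373/1092 = 16907/8736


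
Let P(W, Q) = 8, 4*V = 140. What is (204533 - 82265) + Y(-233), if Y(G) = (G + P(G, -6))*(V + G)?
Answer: 166818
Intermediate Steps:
V = 35 (V = (1/4)*140 = 35)
Y(G) = (8 + G)*(35 + G) (Y(G) = (G + 8)*(35 + G) = (8 + G)*(35 + G))
(204533 - 82265) + Y(-233) = (204533 - 82265) + (280 + (-233)**2 + 43*(-233)) = 122268 + (280 + 54289 - 10019) = 122268 + 44550 = 166818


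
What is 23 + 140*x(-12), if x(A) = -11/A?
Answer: 454/3 ≈ 151.33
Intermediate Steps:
23 + 140*x(-12) = 23 + 140*(-11/(-12)) = 23 + 140*(-11*(-1/12)) = 23 + 140*(11/12) = 23 + 385/3 = 454/3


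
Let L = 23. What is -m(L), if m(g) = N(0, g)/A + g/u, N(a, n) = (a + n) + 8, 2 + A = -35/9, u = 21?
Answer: 4640/1113 ≈ 4.1689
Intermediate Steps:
A = -53/9 (A = -2 - 35/9 = -53/9 ≈ -5.8889)
N(a, n) = 8 + a + n
m(g) = -72/53 - 136*g/1113 (m(g) = (8 + 0 + g)/(-53/9) + g/21 = (8 + g)*(-9/53) + g*(1/21) = (-72/53 - 9*g/53) + g/21 = -72/53 - 136*g/1113)
-m(L) = -(-72/53 - 136/1113*23) = -(-72/53 - 3128/1113) = -1*(-4640/1113) = 4640/1113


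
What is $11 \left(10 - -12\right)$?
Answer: $242$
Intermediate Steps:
$11 \left(10 - -12\right) = 11 \left(10 + 12\right) = 11 \cdot 22 = 242$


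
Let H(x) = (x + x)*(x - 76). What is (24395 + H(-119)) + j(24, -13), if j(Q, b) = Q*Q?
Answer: 71381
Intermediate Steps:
j(Q, b) = Q**2
H(x) = 2*x*(-76 + x) (H(x) = (2*x)*(-76 + x) = 2*x*(-76 + x))
(24395 + H(-119)) + j(24, -13) = (24395 + 2*(-119)*(-76 - 119)) + 24**2 = (24395 + 2*(-119)*(-195)) + 576 = (24395 + 46410) + 576 = 70805 + 576 = 71381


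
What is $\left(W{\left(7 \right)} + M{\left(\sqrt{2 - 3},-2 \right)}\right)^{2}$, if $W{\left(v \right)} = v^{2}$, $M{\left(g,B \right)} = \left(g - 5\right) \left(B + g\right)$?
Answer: $3315 - 812 i \approx 3315.0 - 812.0 i$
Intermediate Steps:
$M{\left(g,B \right)} = \left(-5 + g\right) \left(B + g\right)$
$\left(W{\left(7 \right)} + M{\left(\sqrt{2 - 3},-2 \right)}\right)^{2} = \left(7^{2} - \left(-10 + 1 + 7 \sqrt{2 - 3}\right)\right)^{2} = \left(49 + \left(\left(\sqrt{-1}\right)^{2} + 10 - 5 \sqrt{-1} - 2 \sqrt{-1}\right)\right)^{2} = \left(49 + \left(i^{2} + 10 - 5 i - 2 i\right)\right)^{2} = \left(49 - \left(-9 + 7 i\right)\right)^{2} = \left(49 + \left(9 - 7 i\right)\right)^{2} = \left(58 - 7 i\right)^{2}$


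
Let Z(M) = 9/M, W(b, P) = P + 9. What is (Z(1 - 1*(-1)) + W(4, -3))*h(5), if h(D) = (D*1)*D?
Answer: 525/2 ≈ 262.50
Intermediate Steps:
h(D) = D**2 (h(D) = D*D = D**2)
W(b, P) = 9 + P
(Z(1 - 1*(-1)) + W(4, -3))*h(5) = (9/(1 - 1*(-1)) + (9 - 3))*5**2 = (9/(1 + 1) + 6)*25 = (9/2 + 6)*25 = (21/2)*25 = 525/2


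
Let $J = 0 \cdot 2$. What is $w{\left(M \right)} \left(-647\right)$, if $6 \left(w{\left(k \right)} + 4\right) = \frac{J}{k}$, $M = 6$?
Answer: $2588$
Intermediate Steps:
$J = 0$
$w{\left(k \right)} = -4$ ($w{\left(k \right)} = -4 + \frac{0 \frac{1}{k}}{6} = -4 + \frac{1}{6} \cdot 0 = -4 + 0 = -4$)
$w{\left(M \right)} \left(-647\right) = \left(-4\right) \left(-647\right) = 2588$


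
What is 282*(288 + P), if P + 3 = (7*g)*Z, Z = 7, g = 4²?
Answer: 301458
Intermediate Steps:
g = 16
P = 781 (P = -3 + (7*16)*7 = -3 + 112*7 = -3 + 784 = 781)
282*(288 + P) = 282*(288 + 781) = 282*1069 = 301458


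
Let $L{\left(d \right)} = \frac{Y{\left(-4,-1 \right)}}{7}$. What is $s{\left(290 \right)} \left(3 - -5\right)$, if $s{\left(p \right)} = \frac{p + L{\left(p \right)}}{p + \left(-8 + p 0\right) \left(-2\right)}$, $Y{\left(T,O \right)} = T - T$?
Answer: $\frac{1160}{153} \approx 7.5817$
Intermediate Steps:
$Y{\left(T,O \right)} = 0$
$L{\left(d \right)} = 0$ ($L{\left(d \right)} = \frac{0}{7} = 0 \cdot \frac{1}{7} = 0$)
$s{\left(p \right)} = \frac{p}{16 + p}$ ($s{\left(p \right)} = \frac{p + 0}{p + \left(-8 + p 0\right) \left(-2\right)} = \frac{p}{p + \left(-8 + 0\right) \left(-2\right)} = \frac{p}{p - -16} = \frac{p}{p + 16} = \frac{p}{16 + p}$)
$s{\left(290 \right)} \left(3 - -5\right) = \frac{290}{16 + 290} \left(3 - -5\right) = \frac{290}{306} \left(3 + 5\right) = 290 \cdot \frac{1}{306} \cdot 8 = \frac{145}{153} \cdot 8 = \frac{1160}{153}$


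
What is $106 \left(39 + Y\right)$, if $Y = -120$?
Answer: $-8586$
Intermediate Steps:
$106 \left(39 + Y\right) = 106 \left(39 - 120\right) = 106 \left(-81\right) = -8586$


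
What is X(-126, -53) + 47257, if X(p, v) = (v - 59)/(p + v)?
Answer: 8459115/179 ≈ 47258.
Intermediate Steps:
X(p, v) = (-59 + v)/(p + v)
X(-126, -53) + 47257 = (-59 - 53)/(-126 - 53) + 47257 = -112/(-179) + 47257 = -1/179*(-112) + 47257 = 112/179 + 47257 = 8459115/179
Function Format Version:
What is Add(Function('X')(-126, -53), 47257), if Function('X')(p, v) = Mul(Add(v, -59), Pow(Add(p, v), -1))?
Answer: Rational(8459115, 179) ≈ 47258.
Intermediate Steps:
Function('X')(p, v) = Mul(Pow(Add(p, v), -1), Add(-59, v)) (Function('X')(p, v) = Mul(Add(-59, v), Pow(Add(p, v), -1)) = Mul(Pow(Add(p, v), -1), Add(-59, v)))
Add(Function('X')(-126, -53), 47257) = Add(Mul(Pow(Add(-126, -53), -1), Add(-59, -53)), 47257) = Add(Mul(Pow(-179, -1), -112), 47257) = Add(Mul(Rational(-1, 179), -112), 47257) = Add(Rational(112, 179), 47257) = Rational(8459115, 179)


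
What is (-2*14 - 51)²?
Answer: 6241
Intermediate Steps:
(-2*14 - 51)² = (-28 - 51)² = (-79)² = 6241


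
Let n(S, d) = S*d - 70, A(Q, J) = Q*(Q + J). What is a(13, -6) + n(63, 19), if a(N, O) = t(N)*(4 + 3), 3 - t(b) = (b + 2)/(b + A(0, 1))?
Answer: 14819/13 ≈ 1139.9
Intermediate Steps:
A(Q, J) = Q*(J + Q)
n(S, d) = -70 + S*d
t(b) = 3 - (2 + b)/b (t(b) = 3 - (b + 2)/(b + 0*(1 + 0)) = 3 - (2 + b)/(b + 0*1) = 3 - (2 + b)/(b + 0) = 3 - (2 + b)/b)
a(N, O) = 14 - 14/N (a(N, O) = (2 - 2/N)*(4 + 3) = (2 - 2/N)*7 = 14 - 14/N)
a(13, -6) + n(63, 19) = (14 - 14/13) + (-70 + 63*19) = (14 - 14*1/13) + (-70 + 1197) = (14 - 14/13) + 1127 = 168/13 + 1127 = 14819/13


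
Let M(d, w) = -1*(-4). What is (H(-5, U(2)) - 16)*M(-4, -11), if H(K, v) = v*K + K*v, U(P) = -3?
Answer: 56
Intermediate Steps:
M(d, w) = 4
H(K, v) = 2*K*v (H(K, v) = K*v + K*v = 2*K*v)
(H(-5, U(2)) - 16)*M(-4, -11) = (2*(-5)*(-3) - 16)*4 = (30 - 16)*4 = 14*4 = 56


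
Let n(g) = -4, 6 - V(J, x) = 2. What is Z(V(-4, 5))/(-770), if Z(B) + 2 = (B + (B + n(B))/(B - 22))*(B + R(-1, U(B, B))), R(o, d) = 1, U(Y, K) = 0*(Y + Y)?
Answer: -9/385 ≈ -0.023377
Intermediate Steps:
U(Y, K) = 0 (U(Y, K) = 0*(2*Y) = 0)
V(J, x) = 4 (V(J, x) = 6 - 1*2 = 6 - 2 = 4)
Z(B) = -2 + (1 + B)*(B + (-4 + B)/(-22 + B)) (Z(B) = -2 + (B + (B - 4)/(B - 22))*(B + 1) = -2 + (B + (-4 + B)/(-22 + B))*(1 + B) = -2 + (1 + B)*(B + (-4 + B)/(-22 + B)))
Z(V(-4, 5))/(-770) = ((40 + 4³ - 27*4 - 20*4²)/(-22 + 4))/(-770) = ((40 + 64 - 108 - 20*16)/(-18))*(-1/770) = -(40 + 64 - 108 - 320)/18*(-1/770) = -1/18*(-324)*(-1/770) = 18*(-1/770) = -9/385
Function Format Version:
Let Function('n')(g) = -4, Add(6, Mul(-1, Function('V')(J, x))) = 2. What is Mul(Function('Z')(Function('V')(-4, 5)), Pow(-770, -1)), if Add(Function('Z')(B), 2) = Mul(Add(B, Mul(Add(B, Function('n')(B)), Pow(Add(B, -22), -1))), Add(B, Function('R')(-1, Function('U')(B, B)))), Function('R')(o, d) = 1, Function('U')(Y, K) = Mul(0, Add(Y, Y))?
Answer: Rational(-9, 385) ≈ -0.023377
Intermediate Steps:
Function('U')(Y, K) = 0 (Function('U')(Y, K) = Mul(0, Mul(2, Y)) = 0)
Function('V')(J, x) = 4 (Function('V')(J, x) = Add(6, Mul(-1, 2)) = Add(6, -2) = 4)
Function('Z')(B) = Add(-2, Mul(Add(1, B), Add(B, Mul(Pow(Add(-22, B), -1), Add(-4, B))))) (Function('Z')(B) = Add(-2, Mul(Add(B, Mul(Add(B, -4), Pow(Add(B, -22), -1))), Add(B, 1))) = Add(-2, Mul(Add(B, Mul(Add(-4, B), Pow(Add(-22, B), -1))), Add(1, B))) = Add(-2, Mul(Add(B, Mul(Pow(Add(-22, B), -1), Add(-4, B))), Add(1, B))) = Add(-2, Mul(Add(1, B), Add(B, Mul(Pow(Add(-22, B), -1), Add(-4, B))))))
Mul(Function('Z')(Function('V')(-4, 5)), Pow(-770, -1)) = Mul(Mul(Pow(Add(-22, 4), -1), Add(40, Pow(4, 3), Mul(-27, 4), Mul(-20, Pow(4, 2)))), Pow(-770, -1)) = Mul(Mul(Pow(-18, -1), Add(40, 64, -108, Mul(-20, 16))), Rational(-1, 770)) = Mul(Mul(Rational(-1, 18), Add(40, 64, -108, -320)), Rational(-1, 770)) = Mul(Mul(Rational(-1, 18), -324), Rational(-1, 770)) = Mul(18, Rational(-1, 770)) = Rational(-9, 385)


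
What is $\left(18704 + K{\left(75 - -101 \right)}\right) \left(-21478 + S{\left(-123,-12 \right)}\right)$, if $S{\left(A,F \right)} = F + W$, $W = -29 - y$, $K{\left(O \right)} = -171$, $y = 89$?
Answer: $-400461064$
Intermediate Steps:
$W = -118$ ($W = -29 - 89 = -118$)
$S{\left(A,F \right)} = -118 + F$ ($S{\left(A,F \right)} = F - 118 = -118 + F$)
$\left(18704 + K{\left(75 - -101 \right)}\right) \left(-21478 + S{\left(-123,-12 \right)}\right) = \left(18704 - 171\right) \left(-21478 - 130\right) = 18533 \left(-21478 - 130\right) = 18533 \left(-21608\right) = -400461064$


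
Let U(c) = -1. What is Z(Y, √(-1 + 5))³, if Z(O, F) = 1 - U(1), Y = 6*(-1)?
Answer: 8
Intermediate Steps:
Y = -6
Z(O, F) = 2 (Z(O, F) = 1 - 1*(-1) = 1 + 1 = 2)
Z(Y, √(-1 + 5))³ = 2³ = 8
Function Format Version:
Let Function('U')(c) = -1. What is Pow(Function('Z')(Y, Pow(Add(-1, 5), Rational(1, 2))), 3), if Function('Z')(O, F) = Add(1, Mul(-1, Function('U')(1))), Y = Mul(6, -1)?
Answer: 8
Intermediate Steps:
Y = -6
Function('Z')(O, F) = 2 (Function('Z')(O, F) = Add(1, Mul(-1, -1)) = Add(1, 1) = 2)
Pow(Function('Z')(Y, Pow(Add(-1, 5), Rational(1, 2))), 3) = Pow(2, 3) = 8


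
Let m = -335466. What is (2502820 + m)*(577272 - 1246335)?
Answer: -1450096369302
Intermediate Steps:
(2502820 + m)*(577272 - 1246335) = (2502820 - 335466)*(577272 - 1246335) = 2167354*(-669063) = -1450096369302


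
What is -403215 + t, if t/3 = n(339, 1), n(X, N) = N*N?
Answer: -403212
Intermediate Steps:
n(X, N) = N**2
t = 3 (t = 3*1**2 = 3*1 = 3)
-403215 + t = -403215 + 3 = -403212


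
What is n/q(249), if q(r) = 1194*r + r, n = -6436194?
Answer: -2145398/99185 ≈ -21.630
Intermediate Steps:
q(r) = 1195*r
n/q(249) = -6436194/(1195*249) = -6436194/297555 = -6436194*1/297555 = -2145398/99185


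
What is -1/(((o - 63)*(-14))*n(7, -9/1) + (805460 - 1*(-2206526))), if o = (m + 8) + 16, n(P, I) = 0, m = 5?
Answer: -1/3011986 ≈ -3.3201e-7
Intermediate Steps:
o = 29 (o = (5 + 8) + 16 = 13 + 16 = 29)
-1/(((o - 63)*(-14))*n(7, -9/1) + (805460 - 1*(-2206526))) = -1/(((29 - 63)*(-14))*0 + (805460 - 1*(-2206526))) = -1/(-34*(-14)*0 + (805460 + 2206526)) = -1/(476*0 + 3011986) = -1/(0 + 3011986) = -1/3011986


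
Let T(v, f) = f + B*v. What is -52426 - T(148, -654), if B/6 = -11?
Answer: -42004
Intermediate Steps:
B = -66 (B = 6*(-11) = -66)
T(v, f) = f - 66*v
-52426 - T(148, -654) = -52426 - (-654 - 66*148) = -52426 - (-654 - 9768) = -52426 - 1*(-10422) = -52426 + 10422 = -42004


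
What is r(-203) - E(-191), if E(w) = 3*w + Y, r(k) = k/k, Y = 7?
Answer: 567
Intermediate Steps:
r(k) = 1
E(w) = 7 + 3*w (E(w) = 3*w + 7 = 7 + 3*w)
r(-203) - E(-191) = 1 - (7 + 3*(-191)) = 1 - (7 - 573) = 1 - 1*(-566) = 1 + 566 = 567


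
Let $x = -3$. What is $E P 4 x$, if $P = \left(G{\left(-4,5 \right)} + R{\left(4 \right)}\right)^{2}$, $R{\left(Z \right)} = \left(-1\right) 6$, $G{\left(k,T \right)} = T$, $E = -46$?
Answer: $552$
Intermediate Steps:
$R{\left(Z \right)} = -6$
$P = 1$ ($P = \left(5 - 6\right)^{2} = \left(-1\right)^{2} = 1$)
$E P 4 x = - 46 \cdot 1 \cdot 4 \left(-3\right) = - 46 \cdot 4 \left(-3\right) = \left(-46\right) \left(-12\right) = 552$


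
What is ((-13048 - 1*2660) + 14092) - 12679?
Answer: -14295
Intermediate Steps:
((-13048 - 1*2660) + 14092) - 12679 = ((-13048 - 2660) + 14092) - 12679 = (-15708 + 14092) - 12679 = -1616 - 12679 = -14295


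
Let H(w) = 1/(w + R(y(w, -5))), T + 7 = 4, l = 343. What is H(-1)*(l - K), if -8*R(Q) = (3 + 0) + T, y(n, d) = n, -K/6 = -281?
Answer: 1343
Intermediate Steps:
K = 1686 (K = -6*(-281) = 1686)
T = -3 (T = -7 + 4 = -3)
R(Q) = 0 (R(Q) = -((3 + 0) - 3)/8 = -(3 - 3)/8 = -1/8*0 = 0)
H(w) = 1/w (H(w) = 1/(w + 0) = 1/w)
H(-1)*(l - K) = (343 - 1*1686)/(-1) = -(343 - 1686) = -1*(-1343) = 1343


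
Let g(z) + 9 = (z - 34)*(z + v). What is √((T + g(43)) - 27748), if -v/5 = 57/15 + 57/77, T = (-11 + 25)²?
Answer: I*√162326010/77 ≈ 165.46*I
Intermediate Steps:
T = 196 (T = 14² = 196)
v = -1748/77 (v = -5*(57/15 + 57/77) = -5*(57*(1/15) + 57*(1/77)) = -5*(19/5 + 57/77) = -5*1748/385 = -1748/77 ≈ -22.701)
g(z) = -9 + (-34 + z)*(-1748/77 + z) (g(z) = -9 + (z - 34)*(z - 1748/77) = -9 + (-34 + z)*(-1748/77 + z))
√((T + g(43)) - 27748) = √((196 + (58739/77 + 43² - 4366/77*43)) - 27748) = √((196 + (58739/77 + 1849 - 187738/77)) - 27748) = √((196 + 13374/77) - 27748) = √(28466/77 - 27748) = √(-2108130/77) = I*√162326010/77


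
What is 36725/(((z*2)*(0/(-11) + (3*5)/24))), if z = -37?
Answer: -29380/37 ≈ -794.05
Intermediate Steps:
36725/(((z*2)*(0/(-11) + (3*5)/24))) = 36725/(((-37*2)*(0/(-11) + (3*5)/24))) = 36725/((-74*(0*(-1/11) + 15*(1/24)))) = 36725/((-74*(0 + 5/8))) = 36725/((-74*5/8)) = 36725/(-185/4) = 36725*(-4/185) = -29380/37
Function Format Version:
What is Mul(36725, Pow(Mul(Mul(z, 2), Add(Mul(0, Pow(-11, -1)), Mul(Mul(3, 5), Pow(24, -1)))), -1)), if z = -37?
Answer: Rational(-29380, 37) ≈ -794.05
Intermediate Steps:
Mul(36725, Pow(Mul(Mul(z, 2), Add(Mul(0, Pow(-11, -1)), Mul(Mul(3, 5), Pow(24, -1)))), -1)) = Mul(36725, Pow(Mul(Mul(-37, 2), Add(Mul(0, Pow(-11, -1)), Mul(Mul(3, 5), Pow(24, -1)))), -1)) = Mul(36725, Pow(Mul(-74, Add(Mul(0, Rational(-1, 11)), Mul(15, Rational(1, 24)))), -1)) = Mul(36725, Pow(Mul(-74, Add(0, Rational(5, 8))), -1)) = Mul(36725, Pow(Mul(-74, Rational(5, 8)), -1)) = Mul(36725, Pow(Rational(-185, 4), -1)) = Mul(36725, Rational(-4, 185)) = Rational(-29380, 37)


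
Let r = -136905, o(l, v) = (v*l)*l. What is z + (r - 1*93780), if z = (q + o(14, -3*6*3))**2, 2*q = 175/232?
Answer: 24066300903841/215296 ≈ 1.1178e+8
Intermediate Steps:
o(l, v) = v*l**2 (o(l, v) = (l*v)*l = v*l**2)
q = 175/464 (q = (175/232)/2 = (175*(1/232))/2 = (1/2)*(175/232) = 175/464 ≈ 0.37716)
z = 24115966461601/215296 (z = (175/464 + (-3*6*3)*14**2)**2 = (175/464 - 18*3*196)**2 = (175/464 - 54*196)**2 = (175/464 - 10584)**2 = (-4910801/464)**2 = 24115966461601/215296 ≈ 1.1201e+8)
z + (r - 1*93780) = 24115966461601/215296 + (-136905 - 1*93780) = 24115966461601/215296 + (-136905 - 93780) = 24115966461601/215296 - 230685 = 24066300903841/215296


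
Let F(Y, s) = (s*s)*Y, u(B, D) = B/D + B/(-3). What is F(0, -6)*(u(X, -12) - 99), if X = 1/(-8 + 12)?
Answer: 0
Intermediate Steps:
X = ¼ (X = 1/4 = ¼ ≈ 0.25000)
u(B, D) = -B/3 + B/D (u(B, D) = B/D + B*(-⅓) = B/D - B/3 = -B/3 + B/D)
F(Y, s) = Y*s² (F(Y, s) = s²*Y = Y*s²)
F(0, -6)*(u(X, -12) - 99) = (0*(-6)²)*((-⅓*¼ + (¼)/(-12)) - 99) = (0*36)*((-1/12 + (¼)*(-1/12)) - 99) = 0*((-1/12 - 1/48) - 99) = 0*(-5/48 - 99) = 0*(-4757/48) = 0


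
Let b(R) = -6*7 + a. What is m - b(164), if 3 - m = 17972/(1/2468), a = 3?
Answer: -44354854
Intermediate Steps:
b(R) = -39 (b(R) = -6*7 + 3 = -42 + 3 = -39)
m = -44354893 (m = 3 - 17972/(1/2468) = 3 - 17972/1/2468 = 3 - 17972*2468 = 3 - 1*44354896 = 3 - 44354896 = -44354893)
m - b(164) = -44354893 - 1*(-39) = -44354893 + 39 = -44354854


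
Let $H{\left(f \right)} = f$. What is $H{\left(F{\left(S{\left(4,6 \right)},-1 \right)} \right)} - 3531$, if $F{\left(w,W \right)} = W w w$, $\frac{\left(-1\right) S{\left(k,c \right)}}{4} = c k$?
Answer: $-12747$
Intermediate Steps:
$S{\left(k,c \right)} = - 4 c k$
$F{\left(w,W \right)} = W w^{2}$
$H{\left(F{\left(S{\left(4,6 \right)},-1 \right)} \right)} - 3531 = - \left(\left(-4\right) 6 \cdot 4\right)^{2} - 3531 = - \left(-96\right)^{2} - 3531 = \left(-1\right) 9216 - 3531 = -9216 - 3531 = -12747$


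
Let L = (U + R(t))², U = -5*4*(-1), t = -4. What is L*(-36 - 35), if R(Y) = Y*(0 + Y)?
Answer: -92016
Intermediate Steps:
R(Y) = Y² (R(Y) = Y*Y = Y²)
U = 20 (U = -20*(-1) = 20)
L = 1296 (L = (20 + (-4)²)² = (20 + 16)² = 36² = 1296)
L*(-36 - 35) = 1296*(-36 - 35) = 1296*(-71) = -92016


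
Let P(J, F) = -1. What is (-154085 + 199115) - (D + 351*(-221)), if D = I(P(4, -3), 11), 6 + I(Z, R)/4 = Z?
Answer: 122629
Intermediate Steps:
I(Z, R) = -24 + 4*Z
D = -28 (D = -24 + 4*(-1) = -24 - 4 = -28)
(-154085 + 199115) - (D + 351*(-221)) = (-154085 + 199115) - (-28 + 351*(-221)) = 45030 - (-28 - 77571) = 45030 - 1*(-77599) = 45030 + 77599 = 122629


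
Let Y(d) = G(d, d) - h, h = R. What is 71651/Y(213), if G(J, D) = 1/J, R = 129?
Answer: -15261663/27476 ≈ -555.45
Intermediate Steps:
h = 129
Y(d) = -129 + 1/d (Y(d) = 1/d - 1*129 = 1/d - 129 = -129 + 1/d)
71651/Y(213) = 71651/(-129 + 1/213) = 71651/(-27476/213) = 71651*(-213/27476) = -15261663/27476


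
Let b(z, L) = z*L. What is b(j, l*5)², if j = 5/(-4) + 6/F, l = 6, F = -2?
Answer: 65025/4 ≈ 16256.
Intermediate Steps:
j = -17/4 (j = 5/(-4) + 6/(-2) = 5*(-¼) + 6*(-½) = -5/4 - 3 = -17/4 ≈ -4.2500)
b(z, L) = L*z
b(j, l*5)² = ((6*5)*(-17/4))² = (30*(-17/4))² = (-255/2)² = 65025/4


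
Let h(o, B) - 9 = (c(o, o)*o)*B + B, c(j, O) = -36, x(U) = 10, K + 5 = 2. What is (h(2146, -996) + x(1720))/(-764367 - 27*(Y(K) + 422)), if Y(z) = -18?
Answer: -76945999/775275 ≈ -99.250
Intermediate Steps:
K = -3 (K = -5 + 2 = -3)
h(o, B) = 9 + B - 36*B*o (h(o, B) = 9 + ((-36*o)*B + B) = 9 + (-36*B*o + B) = 9 + (B - 36*B*o) = 9 + B - 36*B*o)
(h(2146, -996) + x(1720))/(-764367 - 27*(Y(K) + 422)) = ((9 - 996 - 36*(-996)*2146) + 10)/(-764367 - 27*(-18 + 422)) = ((9 - 996 + 76946976) + 10)/(-764367 - 27*404) = (76945989 + 10)/(-764367 - 10908) = 76945999/(-775275) = 76945999*(-1/775275) = -76945999/775275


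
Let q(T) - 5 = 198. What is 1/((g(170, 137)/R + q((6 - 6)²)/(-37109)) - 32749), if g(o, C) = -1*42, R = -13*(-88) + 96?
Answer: -23007580/753476142569 ≈ -3.0535e-5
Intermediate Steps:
q(T) = 203 (q(T) = 5 + 198 = 203)
R = 1240 (R = 1144 + 96 = 1240)
g(o, C) = -42
1/((g(170, 137)/R + q((6 - 6)²)/(-37109)) - 32749) = 1/((-42/1240 + 203/(-37109)) - 32749) = 1/((-42*1/1240 + 203*(-1/37109)) - 32749) = 1/((-21/620 - 203/37109) - 32749) = 1/(-905149/23007580 - 32749) = 1/(-753476142569/23007580) = -23007580/753476142569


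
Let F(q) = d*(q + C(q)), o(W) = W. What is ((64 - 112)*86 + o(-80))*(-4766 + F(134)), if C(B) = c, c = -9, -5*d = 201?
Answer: 41200528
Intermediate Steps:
d = -201/5 (d = -1/5*201 = -201/5 ≈ -40.200)
C(B) = -9
F(q) = 1809/5 - 201*q/5 (F(q) = -201*(q - 9)/5 = -201*(-9 + q)/5 = 1809/5 - 201*q/5)
((64 - 112)*86 + o(-80))*(-4766 + F(134)) = ((64 - 112)*86 - 80)*(-4766 + (1809/5 - 201/5*134)) = (-48*86 - 80)*(-4766 + (1809/5 - 26934/5)) = (-4128 - 80)*(-4766 - 5025) = -4208*(-9791) = 41200528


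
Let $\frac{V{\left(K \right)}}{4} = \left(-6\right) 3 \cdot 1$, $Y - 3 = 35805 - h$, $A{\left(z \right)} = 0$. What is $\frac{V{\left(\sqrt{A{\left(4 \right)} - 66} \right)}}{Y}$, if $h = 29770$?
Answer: $- \frac{36}{3019} \approx -0.011924$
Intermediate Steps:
$Y = 6038$ ($Y = 3 + \left(35805 - 29770\right) = 3 + 6035 = 6038$)
$V{\left(K \right)} = -72$ ($V{\left(K \right)} = 4 \left(-6\right) 3 \cdot 1 = 4 \left(\left(-18\right) 1\right) = 4 \left(-18\right) = -72$)
$\frac{V{\left(\sqrt{A{\left(4 \right)} - 66} \right)}}{Y} = - \frac{72}{6038} = \left(-72\right) \frac{1}{6038} = - \frac{36}{3019}$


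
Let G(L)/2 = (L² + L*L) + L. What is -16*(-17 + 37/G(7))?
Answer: 28264/105 ≈ 269.18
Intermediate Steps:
G(L) = 2*L + 4*L² (G(L) = 2*((L² + L*L) + L) = 2*((L² + L²) + L) = 2*(2*L² + L) = 2*(L + 2*L²) = 2*L + 4*L²)
-16*(-17 + 37/G(7)) = -16*(-17 + 37/((2*7*(1 + 2*7)))) = -16*(-17 + 37/((2*7*(1 + 14)))) = -16*(-17 + 37/((2*7*15))) = -16*(-17 + 37/210) = -16*(-3533/210) = 28264/105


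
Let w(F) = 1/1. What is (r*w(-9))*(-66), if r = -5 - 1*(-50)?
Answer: -2970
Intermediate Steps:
w(F) = 1
r = 45 (r = -5 + 50 = 45)
(r*w(-9))*(-66) = (45*1)*(-66) = 45*(-66) = -2970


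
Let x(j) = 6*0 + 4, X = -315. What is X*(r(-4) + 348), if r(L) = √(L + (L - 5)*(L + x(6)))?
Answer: -109620 - 630*I ≈ -1.0962e+5 - 630.0*I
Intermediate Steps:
x(j) = 4 (x(j) = 0 + 4 = 4)
r(L) = √(L + (-5 + L)*(4 + L)) (r(L) = √(L + (L - 5)*(L + 4)) = √(L + (-5 + L)*(4 + L)))
X*(r(-4) + 348) = -315*(√(-20 + (-4)²) + 348) = -315*(√(-20 + 16) + 348) = -315*(√(-4) + 348) = -315*(2*I + 348) = -315*(348 + 2*I) = -109620 - 630*I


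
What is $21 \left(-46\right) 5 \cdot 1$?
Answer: $-4830$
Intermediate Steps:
$21 \left(-46\right) 5 \cdot 1 = \left(-966\right) 5 = -4830$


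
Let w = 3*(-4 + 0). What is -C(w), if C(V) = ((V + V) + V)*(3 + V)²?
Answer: 2916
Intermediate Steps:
w = -12 (w = 3*(-4) = -12)
C(V) = 3*V*(3 + V)² (C(V) = (2*V + V)*(3 + V)² = (3*V)*(3 + V)² = 3*V*(3 + V)²)
-C(w) = -3*(-12)*(3 - 12)² = -3*(-12)*(-9)² = -3*(-12)*81 = -1*(-2916) = 2916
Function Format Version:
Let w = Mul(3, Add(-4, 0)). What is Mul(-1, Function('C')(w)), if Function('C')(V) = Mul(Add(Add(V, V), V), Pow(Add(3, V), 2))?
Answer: 2916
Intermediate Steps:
w = -12 (w = Mul(3, -4) = -12)
Function('C')(V) = Mul(3, V, Pow(Add(3, V), 2)) (Function('C')(V) = Mul(Add(Mul(2, V), V), Pow(Add(3, V), 2)) = Mul(Mul(3, V), Pow(Add(3, V), 2)) = Mul(3, V, Pow(Add(3, V), 2)))
Mul(-1, Function('C')(w)) = Mul(-1, Mul(3, -12, Pow(Add(3, -12), 2))) = Mul(-1, Mul(3, -12, Pow(-9, 2))) = Mul(-1, Mul(3, -12, 81)) = Mul(-1, -2916) = 2916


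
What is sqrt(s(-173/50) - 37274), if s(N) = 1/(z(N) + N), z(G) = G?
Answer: I*sqrt(1115577871)/173 ≈ 193.07*I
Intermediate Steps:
s(N) = 1/(2*N) (s(N) = 1/(N + N) = 1/(2*N))
sqrt(s(-173/50) - 37274) = sqrt(1/(2*((-173/50))) - 37274) = sqrt(1/(2*((-173*1/50))) - 37274) = sqrt(1/(2*(-173/50)) - 37274) = sqrt((1/2)*(-50/173) - 37274) = sqrt(-25/173 - 37274) = sqrt(-6448427/173) = I*sqrt(1115577871)/173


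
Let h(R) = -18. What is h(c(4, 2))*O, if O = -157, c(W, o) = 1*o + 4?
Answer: 2826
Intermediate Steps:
c(W, o) = 4 + o (c(W, o) = o + 4 = 4 + o)
h(c(4, 2))*O = -18*(-157) = 2826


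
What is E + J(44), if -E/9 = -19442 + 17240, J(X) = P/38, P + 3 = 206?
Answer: 753287/38 ≈ 19823.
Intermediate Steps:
P = 203 (P = -3 + 206 = 203)
J(X) = 203/38
E = 19818 (E = -9*(-19442 + 17240) = -9*(-2202) = 19818)
E + J(44) = 19818 + 203/38 = 753287/38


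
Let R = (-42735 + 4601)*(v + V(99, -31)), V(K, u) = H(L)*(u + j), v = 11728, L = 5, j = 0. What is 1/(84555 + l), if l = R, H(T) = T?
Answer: -1/441240227 ≈ -2.2663e-9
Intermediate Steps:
V(K, u) = 5*u (V(K, u) = 5*(u + 0) = 5*u)
R = -441324782 (R = (-42735 + 4601)*(11728 + 5*(-31)) = -38134*(11728 - 155) = -38134*11573 = -441324782)
l = -441324782
1/(84555 + l) = 1/(84555 - 441324782) = 1/(-441240227) = -1/441240227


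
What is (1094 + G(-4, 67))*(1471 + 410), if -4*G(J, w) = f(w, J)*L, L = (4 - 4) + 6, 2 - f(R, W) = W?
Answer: 2040885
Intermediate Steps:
f(R, W) = 2 - W
L = 6 (L = 0 + 6 = 6)
G(J, w) = -3 + 3*J/2 (G(J, w) = -(2 - J)*6/4 = -(12 - 6*J)/4 = -3 + 3*J/2)
(1094 + G(-4, 67))*(1471 + 410) = (1094 + (-3 + (3/2)*(-4)))*(1471 + 410) = (1094 + (-3 - 6))*1881 = (1094 - 9)*1881 = 1085*1881 = 2040885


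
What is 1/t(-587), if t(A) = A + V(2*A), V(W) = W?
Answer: -1/1761 ≈ -0.00056786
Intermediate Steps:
t(A) = 3*A (t(A) = A + 2*A = 3*A)
1/t(-587) = 1/(3*(-587)) = 1/(-1761) = -1/1761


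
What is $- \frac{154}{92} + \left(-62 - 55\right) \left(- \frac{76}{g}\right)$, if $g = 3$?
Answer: $\frac{136267}{46} \approx 2962.3$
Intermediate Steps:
$- \frac{154}{92} + \left(-62 - 55\right) \left(- \frac{76}{g}\right) = - \frac{154}{92} + \left(-62 - 55\right) \left(- \frac{76}{3}\right) = \left(-154\right) \frac{1}{92} - 117 \left(\left(-76\right) \frac{1}{3}\right) = - \frac{77}{46} - -2964 = - \frac{77}{46} + 2964 = \frac{136267}{46}$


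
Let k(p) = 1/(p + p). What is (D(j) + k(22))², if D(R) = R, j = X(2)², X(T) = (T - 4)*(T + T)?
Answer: 7935489/1936 ≈ 4098.9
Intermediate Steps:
X(T) = 2*T*(-4 + T) (X(T) = (-4 + T)*(2*T) = 2*T*(-4 + T))
j = 64 (j = (2*2*(-4 + 2))² = (2*2*(-2))² = (-8)² = 64)
k(p) = 1/(2*p)
(D(j) + k(22))² = (64 + (½)/22)² = (64 + (½)*(1/22))² = (64 + 1/44)² = (2817/44)² = 7935489/1936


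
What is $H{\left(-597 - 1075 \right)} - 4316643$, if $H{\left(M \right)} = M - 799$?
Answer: $-4319114$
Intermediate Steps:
$H{\left(M \right)} = -799 + M$
$H{\left(-597 - 1075 \right)} - 4316643 = \left(-799 - 1672\right) - 4316643 = -2471 - 4316643 = -4319114$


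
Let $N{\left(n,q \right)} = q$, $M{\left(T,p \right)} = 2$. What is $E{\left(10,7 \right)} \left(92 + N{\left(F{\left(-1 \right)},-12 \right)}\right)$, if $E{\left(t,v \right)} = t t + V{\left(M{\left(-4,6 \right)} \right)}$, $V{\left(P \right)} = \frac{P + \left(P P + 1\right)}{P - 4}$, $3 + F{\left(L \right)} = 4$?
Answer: $7720$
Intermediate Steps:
$F{\left(L \right)} = 1$ ($F{\left(L \right)} = -3 + 4 = 1$)
$V{\left(P \right)} = \frac{1 + P + P^{2}}{-4 + P}$ ($V{\left(P \right)} = \frac{P + \left(P^{2} + 1\right)}{-4 + P} = \frac{P + \left(1 + P^{2}\right)}{-4 + P} = \frac{1 + P + P^{2}}{-4 + P}$)
$E{\left(t,v \right)} = - \frac{7}{2} + t^{2}$ ($E{\left(t,v \right)} = t t + \frac{1 + 2 + 2^{2}}{-4 + 2} = t^{2} + \frac{1 + 2 + 4}{-2} = t^{2} - \frac{7}{2} = - \frac{7}{2} + t^{2}$)
$E{\left(10,7 \right)} \left(92 + N{\left(F{\left(-1 \right)},-12 \right)}\right) = \left(- \frac{7}{2} + 10^{2}\right) \left(92 - 12\right) = \left(- \frac{7}{2} + 100\right) 80 = \frac{193}{2} \cdot 80 = 7720$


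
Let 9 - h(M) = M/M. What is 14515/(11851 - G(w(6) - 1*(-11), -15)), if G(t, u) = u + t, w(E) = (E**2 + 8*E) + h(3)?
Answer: 14515/11763 ≈ 1.2340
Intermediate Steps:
h(M) = 8 (h(M) = 9 - M/M = 9 - 1*1 = 9 - 1 = 8)
w(E) = 8 + E**2 + 8*E (w(E) = (E**2 + 8*E) + 8 = 8 + E**2 + 8*E)
G(t, u) = t + u
14515/(11851 - G(w(6) - 1*(-11), -15)) = 14515/(11851 - (((8 + 6**2 + 8*6) - 1*(-11)) - 15)) = 14515/(11851 - (((8 + 36 + 48) + 11) - 15)) = 14515/(11851 - ((92 + 11) - 15)) = 14515/(11851 - (103 - 15)) = 14515/(11851 - 1*88) = 14515/(11851 - 88) = 14515/11763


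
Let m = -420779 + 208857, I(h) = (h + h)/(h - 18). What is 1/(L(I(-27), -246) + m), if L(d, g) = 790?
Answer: -1/211132 ≈ -4.7364e-6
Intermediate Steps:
I(h) = 2*h/(-18 + h) (I(h) = (2*h)/(-18 + h) = 2*h/(-18 + h))
m = -211922
1/(L(I(-27), -246) + m) = 1/(790 - 211922) = 1/(-211132) = -1/211132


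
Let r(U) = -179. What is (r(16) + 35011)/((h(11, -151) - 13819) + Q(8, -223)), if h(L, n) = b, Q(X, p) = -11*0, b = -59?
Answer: -17416/6939 ≈ -2.5099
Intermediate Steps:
Q(X, p) = 0
h(L, n) = -59
(r(16) + 35011)/((h(11, -151) - 13819) + Q(8, -223)) = (-179 + 35011)/((-59 - 13819) + 0) = 34832/(-13878 + 0) = 34832/(-13878) = 34832*(-1/13878) = -17416/6939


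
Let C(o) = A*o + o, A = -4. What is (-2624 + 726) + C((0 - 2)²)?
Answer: -1910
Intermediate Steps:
C(o) = -3*o (C(o) = -4*o + o = -3*o)
(-2624 + 726) + C((0 - 2)²) = (-2624 + 726) - 3*(0 - 2)² = -1898 - 3*(-2)² = -1898 - 3*4 = -1898 - 12 = -1910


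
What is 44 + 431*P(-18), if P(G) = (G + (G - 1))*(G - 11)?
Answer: 462507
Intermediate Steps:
P(G) = (-1 + 2*G)*(-11 + G) (P(G) = (G + (-1 + G))*(-11 + G) = (-1 + 2*G)*(-11 + G))
44 + 431*P(-18) = 44 + 431*(11 - 23*(-18) + 2*(-18)**2) = 44 + 431*(11 + 414 + 2*324) = 44 + 431*(11 + 414 + 648) = 44 + 431*1073 = 44 + 462463 = 462507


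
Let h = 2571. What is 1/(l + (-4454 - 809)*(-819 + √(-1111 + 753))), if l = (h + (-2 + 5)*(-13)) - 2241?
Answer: 2155344/9295973667923 + 5263*I*√358/18591947335846 ≈ 2.3186e-7 + 5.3561e-9*I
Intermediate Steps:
l = 291 (l = (2571 + (-2 + 5)*(-13)) - 2241 = (2571 + 3*(-13)) - 2241 = (2571 - 39) - 2241 = 2532 - 2241 = 291)
1/(l + (-4454 - 809)*(-819 + √(-1111 + 753))) = 1/(291 + (-4454 - 809)*(-819 + √(-1111 + 753))) = 1/(291 - 5263*(-819 + √(-358))) = 1/(291 - 5263*(-819 + I*√358)) = 1/(291 + (4310397 - 5263*I*√358)) = 1/(4310688 - 5263*I*√358)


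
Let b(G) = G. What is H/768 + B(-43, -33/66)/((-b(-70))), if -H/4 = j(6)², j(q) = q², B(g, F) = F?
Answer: -473/70 ≈ -6.7571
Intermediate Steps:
H = -5184 (H = -4*(6²)² = -4*36² = -4*1296 = -5184)
H/768 + B(-43, -33/66)/((-b(-70))) = -5184/768 + (-33/66)/((-1*(-70))) = -5184*1/768 - 33*1/66/70 = -27/4 - ½*1/70 = -27/4 - 1/140 = -473/70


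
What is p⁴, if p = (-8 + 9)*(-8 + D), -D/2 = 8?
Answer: 331776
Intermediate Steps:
D = -16 (D = -2*8 = -16)
p = -24 (p = (-8 + 9)*(-8 - 16) = 1*(-24) = -24)
p⁴ = (-24)⁴ = 331776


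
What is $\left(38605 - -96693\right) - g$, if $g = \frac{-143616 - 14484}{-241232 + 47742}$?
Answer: $\frac{2617865192}{19349} \approx 1.353 \cdot 10^{5}$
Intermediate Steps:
$g = \frac{15810}{19349}$ ($g = - \frac{158100}{-193490} = \left(-158100\right) \left(- \frac{1}{193490}\right) = \frac{15810}{19349} \approx 0.8171$)
$\left(38605 - -96693\right) - g = \left(38605 - -96693\right) - \frac{15810}{19349} = \left(38605 + 96693\right) - \frac{15810}{19349} = 135298 - \frac{15810}{19349} = \frac{2617865192}{19349}$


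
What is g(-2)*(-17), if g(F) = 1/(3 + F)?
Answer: -17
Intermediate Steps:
g(-2)*(-17) = -17/(3 - 2) = -17/1 = 1*(-17) = -17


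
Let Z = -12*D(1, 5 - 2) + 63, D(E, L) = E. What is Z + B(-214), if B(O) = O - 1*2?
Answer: -165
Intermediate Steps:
B(O) = -2 + O (B(O) = O - 2 = -2 + O)
Z = 51 (Z = -12*1 + 63 = -12 + 63 = 51)
Z + B(-214) = 51 + (-2 - 214) = 51 - 216 = -165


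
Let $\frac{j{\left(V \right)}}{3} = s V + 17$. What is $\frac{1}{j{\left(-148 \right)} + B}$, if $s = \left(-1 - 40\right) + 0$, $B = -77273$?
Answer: $- \frac{1}{59018} \approx -1.6944 \cdot 10^{-5}$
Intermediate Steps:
$s = -41$ ($s = -41 + 0 = -41$)
$j{\left(V \right)} = 51 - 123 V$ ($j{\left(V \right)} = 3 \left(- 41 V + 17\right) = 3 \left(17 - 41 V\right) = 51 - 123 V$)
$\frac{1}{j{\left(-148 \right)} + B} = \frac{1}{\left(51 - -18204\right) - 77273} = \frac{1}{\left(51 + 18204\right) - 77273} = \frac{1}{18255 - 77273} = \frac{1}{-59018} = - \frac{1}{59018}$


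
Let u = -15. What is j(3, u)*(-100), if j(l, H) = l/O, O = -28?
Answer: 75/7 ≈ 10.714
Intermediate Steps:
j(l, H) = -l/28 (j(l, H) = l/(-28) = l*(-1/28) = -l/28)
j(3, u)*(-100) = -1/28*3*(-100) = -3/28*(-100) = 75/7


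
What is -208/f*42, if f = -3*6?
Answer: 1456/3 ≈ 485.33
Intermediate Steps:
f = -18
-208/f*42 = -208/(-18)*42 = -208*(-1)/18*42 = -26*(-4/9)*42 = (104/9)*42 = 1456/3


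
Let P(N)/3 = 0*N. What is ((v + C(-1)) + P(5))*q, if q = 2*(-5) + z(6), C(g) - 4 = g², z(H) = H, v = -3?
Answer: -8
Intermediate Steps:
P(N) = 0 (P(N) = 3*(0*N) = 3*0 = 0)
C(g) = 4 + g²
q = -4 (q = 2*(-5) + 6 = -10 + 6 = -4)
((v + C(-1)) + P(5))*q = ((-3 + (4 + (-1)²)) + 0)*(-4) = ((-3 + (4 + 1)) + 0)*(-4) = ((-3 + 5) + 0)*(-4) = (2 + 0)*(-4) = 2*(-4) = -8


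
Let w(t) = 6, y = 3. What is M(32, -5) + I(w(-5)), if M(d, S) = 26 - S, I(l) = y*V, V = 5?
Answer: 46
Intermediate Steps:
I(l) = 15 (I(l) = 3*5 = 15)
M(32, -5) + I(w(-5)) = (26 - 1*(-5)) + 15 = (26 + 5) + 15 = 31 + 15 = 46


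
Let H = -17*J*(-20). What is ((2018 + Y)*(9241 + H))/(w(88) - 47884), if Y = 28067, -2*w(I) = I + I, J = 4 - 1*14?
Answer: -175726485/47972 ≈ -3663.1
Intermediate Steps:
J = -10 (J = 4 - 14 = -10)
w(I) = -I (w(I) = -(I + I)/2 = -I)
H = -3400 (H = -17*(-10)*(-20) = 170*(-20) = -3400)
((2018 + Y)*(9241 + H))/(w(88) - 47884) = ((2018 + 28067)*(9241 - 3400))/(-1*88 - 47884) = (30085*5841)/(-88 - 47884) = 175726485/(-47972) = 175726485*(-1/47972) = -175726485/47972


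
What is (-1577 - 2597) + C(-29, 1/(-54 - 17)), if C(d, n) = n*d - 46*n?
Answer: -296279/71 ≈ -4172.9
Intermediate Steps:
C(d, n) = -46*n + d*n (C(d, n) = d*n - 46*n = -46*n + d*n)
(-1577 - 2597) + C(-29, 1/(-54 - 17)) = (-1577 - 2597) + (-46 - 29)/(-54 - 17) = -4174 - 75/(-71) = -4174 - 1/71*(-75) = -4174 + 75/71 = -296279/71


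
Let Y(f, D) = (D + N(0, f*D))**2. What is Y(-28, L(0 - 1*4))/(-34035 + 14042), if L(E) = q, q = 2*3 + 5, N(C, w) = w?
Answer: -88209/19993 ≈ -4.4120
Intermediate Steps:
q = 11 (q = 6 + 5 = 11)
L(E) = 11
Y(f, D) = (D + D*f)**2 (Y(f, D) = (D + f*D)**2 = (D + D*f)**2)
Y(-28, L(0 - 1*4))/(-34035 + 14042) = (11**2*(1 - 28)**2)/(-34035 + 14042) = (121*(-27)**2)/(-19993) = (121*729)*(-1/19993) = 88209*(-1/19993) = -88209/19993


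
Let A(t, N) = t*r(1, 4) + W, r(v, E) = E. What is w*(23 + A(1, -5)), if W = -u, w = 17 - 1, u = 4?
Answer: 368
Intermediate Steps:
w = 16
W = -4 (W = -1*4 = -4)
A(t, N) = -4 + 4*t (A(t, N) = t*4 - 4 = 4*t - 4 = -4 + 4*t)
w*(23 + A(1, -5)) = 16*(23 + (-4 + 4*1)) = 16*(23 + (-4 + 4)) = 16*(23 + 0) = 16*23 = 368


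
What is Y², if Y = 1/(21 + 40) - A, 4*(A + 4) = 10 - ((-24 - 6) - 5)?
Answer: 3115225/59536 ≈ 52.325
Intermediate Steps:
A = 29/4 (A = -4 + (10 - ((-24 - 6) - 5))/4 = -4 + (10 - (-30 - 5))/4 = -4 + (10 - 1*(-35))/4 = -4 + (10 + 35)/4 = -4 + (¼)*45 = -4 + 45/4 = 29/4 ≈ 7.2500)
Y = -1765/244 (Y = 1/(21 + 40) - 1*29/4 = 1/61 - 29/4 = -1765/244 ≈ -7.2336)
Y² = (-1765/244)² = 3115225/59536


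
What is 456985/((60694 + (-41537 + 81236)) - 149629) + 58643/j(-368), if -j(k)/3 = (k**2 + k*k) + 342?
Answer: -20815368511/2225385140 ≈ -9.3536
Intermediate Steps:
j(k) = -1026 - 6*k**2 (j(k) = -3*((k**2 + k*k) + 342) = -3*((k**2 + k**2) + 342) = -3*(2*k**2 + 342) = -3*(342 + 2*k**2) = -1026 - 6*k**2)
456985/((60694 + (-41537 + 81236)) - 149629) + 58643/j(-368) = 456985/((60694 + (-41537 + 81236)) - 149629) + 58643/(-1026 - 6*(-368)**2) = 456985/((60694 + 39699) - 149629) + 58643/(-1026 - 6*135424) = 456985/(100393 - 149629) + 58643/(-1026 - 812544) = 456985/(-49236) + 58643/(-813570) = 456985*(-1/49236) + 58643*(-1/813570) = -456985/49236 - 58643/813570 = -20815368511/2225385140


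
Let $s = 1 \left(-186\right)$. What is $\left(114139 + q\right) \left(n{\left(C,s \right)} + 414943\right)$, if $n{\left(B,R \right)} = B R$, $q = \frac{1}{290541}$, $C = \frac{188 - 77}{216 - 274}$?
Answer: $\frac{399392897525264000}{8425689} \approx 4.7402 \cdot 10^{10}$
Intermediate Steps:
$C = - \frac{111}{58}$ ($C = \frac{111}{-58} = 111 \left(- \frac{1}{58}\right) = - \frac{111}{58} \approx -1.9138$)
$q = \frac{1}{290541} \approx 3.4419 \cdot 10^{-6}$
$s = -186$
$\left(114139 + q\right) \left(n{\left(C,s \right)} + 414943\right) = \left(114139 + \frac{1}{290541}\right) \left(\left(- \frac{111}{58}\right) \left(-186\right) + 414943\right) = \frac{33162059200 \left(\frac{10323}{29} + 414943\right)}{290541} = \frac{33162059200}{290541} \cdot \frac{12043670}{29} = \frac{399392897525264000}{8425689}$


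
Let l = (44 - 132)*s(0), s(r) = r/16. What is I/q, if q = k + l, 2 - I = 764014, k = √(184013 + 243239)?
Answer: -382006*√106813/106813 ≈ -1168.8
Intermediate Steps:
k = 2*√106813 (k = √427252 = 2*√106813 ≈ 653.65)
s(r) = r/16 (s(r) = r*(1/16) = r/16)
I = -764012 (I = 2 - 1*764014 = 2 - 764014 = -764012)
l = 0 (l = (44 - 132)*((1/16)*0) = -88*0 = 0)
q = 2*√106813 (q = 2*√106813 + 0 = 2*√106813 ≈ 653.65)
I/q = -764012*√106813/213626 = -382006*√106813/106813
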